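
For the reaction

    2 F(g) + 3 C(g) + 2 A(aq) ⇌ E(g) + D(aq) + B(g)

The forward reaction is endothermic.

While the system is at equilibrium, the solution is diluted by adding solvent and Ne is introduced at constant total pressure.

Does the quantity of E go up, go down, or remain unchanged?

decreases

Dilution lowers every aqueous concentration by the same factor. Δn_aq = 1 − 2 = -1, so the system shifts toward the side with more dissolved moles — to the left.
Adding inert gas at constant total pressure expands the volume and lowers every reacting partial pressure. With Δn_gas = 2 − 5 = -3, Q moves away from K toward the side with fewer gas moles, so the system shifts toward the side with more gas moles — to the left.
The net shift is to the left. E is a product, so its amount decreases.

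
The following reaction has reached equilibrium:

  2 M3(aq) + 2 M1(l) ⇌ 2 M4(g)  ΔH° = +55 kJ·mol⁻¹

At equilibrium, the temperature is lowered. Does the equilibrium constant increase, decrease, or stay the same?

decreases

K depends on temperature via the van 't Hoff relation. The forward reaction is endothermic, so lowering T decreases K.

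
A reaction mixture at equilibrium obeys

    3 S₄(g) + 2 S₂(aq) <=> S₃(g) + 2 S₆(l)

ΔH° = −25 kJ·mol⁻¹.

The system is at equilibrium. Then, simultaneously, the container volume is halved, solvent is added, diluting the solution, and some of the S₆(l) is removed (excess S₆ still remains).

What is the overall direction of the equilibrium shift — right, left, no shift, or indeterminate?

Gas moles: reactants 3, products 1 (Δn_gas = -2). Compression shifts the system toward the side with fewer moles of gas — to the right.
Dilution lowers every aqueous concentration by the same factor. Δn_aq = 0 − 2 = -2, so the system shifts toward the side with more dissolved moles — to the left.
S₆ is a pure liquid; its activity is 1 regardless of amount, so Q is unaffected — no shift from this change.
The individual effects push in opposite directions; without quantitative information the net direction cannot be determined.

cannot be determined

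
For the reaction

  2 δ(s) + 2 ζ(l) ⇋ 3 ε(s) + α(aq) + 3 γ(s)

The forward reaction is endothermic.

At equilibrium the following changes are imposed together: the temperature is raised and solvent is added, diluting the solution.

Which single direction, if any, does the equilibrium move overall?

right

The forward reaction is endothermic. Raising T favours the endothermic direction — shift to the right.
Dilution lowers every aqueous concentration by the same factor. Δn_aq = 1 − 0 = +1, so the system shifts toward the side with more dissolved moles — to the right.
All effects act in the same direction — net shift to the right.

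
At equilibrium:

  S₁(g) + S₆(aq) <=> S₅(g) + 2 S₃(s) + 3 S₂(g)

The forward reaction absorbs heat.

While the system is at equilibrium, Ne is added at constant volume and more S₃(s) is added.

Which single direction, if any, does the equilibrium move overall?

no shift

At constant volume, adding an inert gas leaves every reacting species' partial pressure unchanged, so Q is unchanged — no shift from this change.
S₃ is a pure solid; its activity is 1 regardless of amount, so Q is unaffected — no shift from this change.
None of the changes alters Q relative to K, so there is no net shift.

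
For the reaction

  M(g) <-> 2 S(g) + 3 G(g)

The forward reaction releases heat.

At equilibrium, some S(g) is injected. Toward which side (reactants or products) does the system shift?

Adding S (g), a product, drives the reaction to the left.

left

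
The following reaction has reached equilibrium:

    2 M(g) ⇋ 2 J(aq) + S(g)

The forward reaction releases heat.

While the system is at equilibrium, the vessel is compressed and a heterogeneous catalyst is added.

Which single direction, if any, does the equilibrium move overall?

right

Gas moles: reactants 2, products 1 (Δn_gas = -1). Compression shifts the system toward the side with fewer moles of gas — to the right.
A catalyst speeds both forward and reverse rates equally; it changes neither Q nor K — no shift from this change.
Only the nonzero effect(s) matter; the net shift is to the right.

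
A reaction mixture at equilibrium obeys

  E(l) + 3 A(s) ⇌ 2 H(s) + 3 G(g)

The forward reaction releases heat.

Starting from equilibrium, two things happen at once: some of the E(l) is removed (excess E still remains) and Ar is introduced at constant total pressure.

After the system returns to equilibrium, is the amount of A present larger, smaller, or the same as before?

E is a pure liquid; its activity is 1 regardless of amount, so Q is unaffected — no shift from this change.
Adding inert gas at constant total pressure expands the volume and lowers every reacting partial pressure. With Δn_gas = 3 − 0 = +3, Q moves away from K toward the side with fewer gas moles, so the system shifts toward the side with more gas moles — to the right.
The net shift is to the right. A is a reactant, so its amount decreases.

decreases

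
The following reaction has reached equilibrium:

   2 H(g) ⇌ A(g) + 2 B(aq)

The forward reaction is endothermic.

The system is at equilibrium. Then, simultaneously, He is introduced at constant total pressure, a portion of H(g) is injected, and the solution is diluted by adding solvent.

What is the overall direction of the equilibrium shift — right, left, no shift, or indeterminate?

Adding inert gas at constant total pressure expands the volume and lowers every reacting partial pressure. With Δn_gas = 1 − 2 = -1, Q moves away from K toward the side with fewer gas moles, so the system shifts toward the side with more gas moles — to the left.
Adding H (g), a reactant, drives the reaction to the right.
Dilution lowers every aqueous concentration by the same factor. Δn_aq = 2 − 0 = +2, so the system shifts toward the side with more dissolved moles — to the right.
The individual effects push in opposite directions; without quantitative information the net direction cannot be determined.

cannot be determined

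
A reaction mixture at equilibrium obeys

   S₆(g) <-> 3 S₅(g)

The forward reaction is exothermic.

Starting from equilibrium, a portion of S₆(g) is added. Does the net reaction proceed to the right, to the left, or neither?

right

Adding S₆ (g), a reactant, drives the reaction to the right.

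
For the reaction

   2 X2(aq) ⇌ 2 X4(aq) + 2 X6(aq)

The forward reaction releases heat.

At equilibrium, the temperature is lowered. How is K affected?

K depends on temperature via the van 't Hoff relation. The forward reaction is exothermic, so lowering T increases K.

increases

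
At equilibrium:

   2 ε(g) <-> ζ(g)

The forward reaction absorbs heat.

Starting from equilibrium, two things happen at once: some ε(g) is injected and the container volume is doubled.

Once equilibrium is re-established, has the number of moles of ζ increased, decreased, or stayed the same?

Adding ε (g), a reactant, drives the reaction to the right.
Gas moles: reactants 2, products 1 (Δn_gas = -1). Expansion shifts the system toward the side with more moles of gas — to the left.
The two effects oppose each other, so the net shift — and hence the change in ζ — cannot be determined from the given information.

cannot be determined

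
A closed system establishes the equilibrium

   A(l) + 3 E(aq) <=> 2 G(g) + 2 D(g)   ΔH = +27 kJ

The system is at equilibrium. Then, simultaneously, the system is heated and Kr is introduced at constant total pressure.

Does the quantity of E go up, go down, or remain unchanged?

decreases

The forward reaction is endothermic. Raising T favours the endothermic direction — shift to the right.
Adding inert gas at constant total pressure expands the volume and lowers every reacting partial pressure. With Δn_gas = 4 − 0 = +4, Q moves away from K toward the side with fewer gas moles, so the system shifts toward the side with more gas moles — to the right.
The net shift is to the right. E is a reactant, so its amount decreases.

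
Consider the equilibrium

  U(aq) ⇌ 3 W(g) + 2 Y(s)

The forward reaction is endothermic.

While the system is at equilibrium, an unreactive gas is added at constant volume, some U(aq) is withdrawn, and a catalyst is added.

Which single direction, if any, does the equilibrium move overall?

left

At constant volume, adding an inert gas leaves every reacting species' partial pressure unchanged, so Q is unchanged — no shift from this change.
Removing U (aq), a reactant, drives the reaction to the left.
A catalyst speeds both forward and reverse rates equally; it changes neither Q nor K — no shift from this change.
Only the nonzero effect(s) matter; the net shift is to the left.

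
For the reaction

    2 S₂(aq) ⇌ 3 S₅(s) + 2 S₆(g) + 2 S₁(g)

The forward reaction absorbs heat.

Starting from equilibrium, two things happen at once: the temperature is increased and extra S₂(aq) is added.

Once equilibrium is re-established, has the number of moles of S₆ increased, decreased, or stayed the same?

increases

The forward reaction is endothermic. Raising T favours the endothermic direction — shift to the right.
Adding S₂ (aq), a reactant, drives the reaction to the right.
The net shift is to the right. S₆ is a product, so its amount increases.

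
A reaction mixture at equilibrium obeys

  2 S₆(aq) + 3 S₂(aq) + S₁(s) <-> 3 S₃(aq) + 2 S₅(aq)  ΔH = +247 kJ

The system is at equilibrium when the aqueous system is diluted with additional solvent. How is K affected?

The equilibrium constant depends only on temperature. This perturbation changes neither the position of equilibrium nor K.

unchanged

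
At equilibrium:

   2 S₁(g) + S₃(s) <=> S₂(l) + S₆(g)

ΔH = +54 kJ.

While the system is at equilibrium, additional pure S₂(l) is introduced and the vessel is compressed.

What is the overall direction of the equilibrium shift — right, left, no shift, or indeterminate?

S₂ is a pure liquid; its activity is 1 regardless of amount, so Q is unaffected — no shift from this change.
Gas moles: reactants 2, products 1 (Δn_gas = -1). Compression shifts the system toward the side with fewer moles of gas — to the right.
Only the nonzero effect(s) matter; the net shift is to the right.

right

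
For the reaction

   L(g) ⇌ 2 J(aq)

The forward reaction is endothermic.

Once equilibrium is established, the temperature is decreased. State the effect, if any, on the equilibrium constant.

K depends on temperature via the van 't Hoff relation. The forward reaction is endothermic, so lowering T decreases K.

decreases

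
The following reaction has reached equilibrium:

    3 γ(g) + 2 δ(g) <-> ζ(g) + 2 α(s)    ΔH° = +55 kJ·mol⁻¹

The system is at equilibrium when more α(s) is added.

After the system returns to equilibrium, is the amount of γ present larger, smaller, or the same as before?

α is a pure solid; its activity is 1 regardless of amount, so Q is unaffected — no shift from this change.
No net shift occurs, so the amount of γ is unchanged.

unchanged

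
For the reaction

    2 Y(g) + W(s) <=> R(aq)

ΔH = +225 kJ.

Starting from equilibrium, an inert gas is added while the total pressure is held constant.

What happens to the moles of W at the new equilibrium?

increases

Adding inert gas at constant total pressure expands the volume and lowers every reacting partial pressure. With Δn_gas = 0 − 2 = -2, Q moves away from K toward the side with fewer gas moles, so the system shifts toward the side with more gas moles — to the left.
The net shift is to the left. W is a reactant, so its amount increases.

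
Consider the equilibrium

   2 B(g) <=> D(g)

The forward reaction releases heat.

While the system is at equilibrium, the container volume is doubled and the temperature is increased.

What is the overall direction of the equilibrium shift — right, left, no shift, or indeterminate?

Gas moles: reactants 2, products 1 (Δn_gas = -1). Expansion shifts the system toward the side with more moles of gas — to the left.
The forward reaction is exothermic. Raising T favours the endothermic direction — shift to the left.
All effects act in the same direction — net shift to the left.

left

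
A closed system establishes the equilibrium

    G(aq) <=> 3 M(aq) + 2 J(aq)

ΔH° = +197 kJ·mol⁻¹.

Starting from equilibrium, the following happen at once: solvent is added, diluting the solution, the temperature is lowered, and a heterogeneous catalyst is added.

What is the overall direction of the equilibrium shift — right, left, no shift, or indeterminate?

cannot be determined

Dilution lowers every aqueous concentration by the same factor. Δn_aq = 5 − 1 = +4, so the system shifts toward the side with more dissolved moles — to the right.
The forward reaction is endothermic. Lowering T favours the exothermic direction — shift to the left.
A catalyst speeds both forward and reverse rates equally; it changes neither Q nor K — no shift from this change.
The individual effects push in opposite directions; without quantitative information the net direction cannot be determined.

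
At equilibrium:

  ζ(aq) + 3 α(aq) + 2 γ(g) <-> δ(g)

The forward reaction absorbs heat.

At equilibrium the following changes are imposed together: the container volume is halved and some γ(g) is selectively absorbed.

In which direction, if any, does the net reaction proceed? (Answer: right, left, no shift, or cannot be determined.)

cannot be determined

Gas moles: reactants 2, products 1 (Δn_gas = -1). Compression shifts the system toward the side with fewer moles of gas — to the right.
Removing γ (g), a reactant, drives the reaction to the left.
The individual effects push in opposite directions; without quantitative information the net direction cannot be determined.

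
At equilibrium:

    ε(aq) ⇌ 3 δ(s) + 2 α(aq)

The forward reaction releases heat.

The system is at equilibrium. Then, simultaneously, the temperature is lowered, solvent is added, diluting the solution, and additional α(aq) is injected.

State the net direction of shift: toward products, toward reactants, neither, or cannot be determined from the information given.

cannot be determined

The forward reaction is exothermic. Lowering T favours the exothermic direction — shift to the right.
Dilution lowers every aqueous concentration by the same factor. Δn_aq = 2 − 1 = +1, so the system shifts toward the side with more dissolved moles — to the right.
Adding α (aq), a product, drives the reaction to the left.
The individual effects push in opposite directions; without quantitative information the net direction cannot be determined.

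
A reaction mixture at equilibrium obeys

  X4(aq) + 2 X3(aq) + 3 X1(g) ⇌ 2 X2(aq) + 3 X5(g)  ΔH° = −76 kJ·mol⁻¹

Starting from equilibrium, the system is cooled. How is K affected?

increases

K depends on temperature via the van 't Hoff relation. The forward reaction is exothermic, so lowering T increases K.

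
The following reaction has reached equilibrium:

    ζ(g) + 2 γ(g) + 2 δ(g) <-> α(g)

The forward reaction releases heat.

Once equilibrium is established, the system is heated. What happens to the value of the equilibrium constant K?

decreases

K depends on temperature via the van 't Hoff relation. The forward reaction is exothermic, so raising T decreases K.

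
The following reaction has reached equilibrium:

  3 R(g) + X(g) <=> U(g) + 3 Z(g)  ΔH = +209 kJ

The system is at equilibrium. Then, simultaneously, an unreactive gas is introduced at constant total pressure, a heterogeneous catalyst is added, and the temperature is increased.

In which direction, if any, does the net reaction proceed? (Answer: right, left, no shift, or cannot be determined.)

Adding inert gas at constant total pressure expands the volume, scaling every reacting partial pressure by the same factor. Δn_gas = 4 − 4 = 0, so Q is unchanged — no shift.
A catalyst speeds both forward and reverse rates equally; it changes neither Q nor K — no shift from this change.
The forward reaction is endothermic. Raising T favours the endothermic direction — shift to the right.
Only the nonzero effect(s) matter; the net shift is to the right.

right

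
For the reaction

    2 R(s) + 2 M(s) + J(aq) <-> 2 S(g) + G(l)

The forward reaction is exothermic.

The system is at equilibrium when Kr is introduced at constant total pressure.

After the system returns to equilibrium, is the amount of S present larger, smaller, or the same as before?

Adding inert gas at constant total pressure expands the volume and lowers every reacting partial pressure. With Δn_gas = 2 − 0 = +2, Q moves away from K toward the side with fewer gas moles, so the system shifts toward the side with more gas moles — to the right.
The net shift is to the right. S is a product, so its amount increases.

increases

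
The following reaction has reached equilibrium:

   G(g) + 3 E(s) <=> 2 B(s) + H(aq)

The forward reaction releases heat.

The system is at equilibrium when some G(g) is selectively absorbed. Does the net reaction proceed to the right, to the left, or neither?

Removing G (g), a reactant, drives the reaction to the left.

left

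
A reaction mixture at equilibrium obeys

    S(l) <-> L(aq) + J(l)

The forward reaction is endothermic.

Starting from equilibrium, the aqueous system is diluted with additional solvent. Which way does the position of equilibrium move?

right

Dilution lowers every aqueous concentration by the same factor. Δn_aq = 1 − 0 = +1, so the system shifts toward the side with more dissolved moles — to the right.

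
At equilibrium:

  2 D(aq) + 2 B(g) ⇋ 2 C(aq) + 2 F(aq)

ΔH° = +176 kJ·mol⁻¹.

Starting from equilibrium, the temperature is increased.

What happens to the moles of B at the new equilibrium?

The forward reaction is endothermic. Raising T favours the endothermic direction — shift to the right.
The net shift is to the right. B is a reactant, so its amount decreases.

decreases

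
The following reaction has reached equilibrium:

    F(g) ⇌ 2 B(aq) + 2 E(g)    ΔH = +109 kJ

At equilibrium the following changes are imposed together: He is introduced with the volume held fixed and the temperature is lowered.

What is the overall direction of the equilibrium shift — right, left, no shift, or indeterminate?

At constant volume, adding an inert gas leaves every reacting species' partial pressure unchanged, so Q is unchanged — no shift from this change.
The forward reaction is endothermic. Lowering T favours the exothermic direction — shift to the left.
Only the nonzero effect(s) matter; the net shift is to the left.

left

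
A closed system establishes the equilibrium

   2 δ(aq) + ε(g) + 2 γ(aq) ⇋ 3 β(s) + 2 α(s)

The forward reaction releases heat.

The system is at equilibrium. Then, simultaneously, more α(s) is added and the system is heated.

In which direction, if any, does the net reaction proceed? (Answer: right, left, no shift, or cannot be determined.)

α is a pure solid; its activity is 1 regardless of amount, so Q is unaffected — no shift from this change.
The forward reaction is exothermic. Raising T favours the endothermic direction — shift to the left.
Only the nonzero effect(s) matter; the net shift is to the left.

left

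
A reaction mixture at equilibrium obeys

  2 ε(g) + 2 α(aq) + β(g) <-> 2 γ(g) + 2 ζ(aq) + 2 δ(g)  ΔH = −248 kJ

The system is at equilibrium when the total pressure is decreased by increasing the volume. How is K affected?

unchanged

The equilibrium constant depends only on temperature. This perturbation may move the position of equilibrium, but since T is unchanged, K itself is unchanged.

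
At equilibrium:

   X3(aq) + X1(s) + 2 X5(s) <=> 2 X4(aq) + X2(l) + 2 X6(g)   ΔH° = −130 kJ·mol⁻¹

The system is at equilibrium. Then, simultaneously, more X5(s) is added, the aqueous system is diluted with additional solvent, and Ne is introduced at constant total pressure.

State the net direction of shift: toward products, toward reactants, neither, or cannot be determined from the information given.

right

X5 is a pure solid; its activity is 1 regardless of amount, so Q is unaffected — no shift from this change.
Dilution lowers every aqueous concentration by the same factor. Δn_aq = 2 − 1 = +1, so the system shifts toward the side with more dissolved moles — to the right.
Adding inert gas at constant total pressure expands the volume and lowers every reacting partial pressure. With Δn_gas = 2 − 0 = +2, Q moves away from K toward the side with fewer gas moles, so the system shifts toward the side with more gas moles — to the right.
Only the nonzero effect(s) matter; the net shift is to the right.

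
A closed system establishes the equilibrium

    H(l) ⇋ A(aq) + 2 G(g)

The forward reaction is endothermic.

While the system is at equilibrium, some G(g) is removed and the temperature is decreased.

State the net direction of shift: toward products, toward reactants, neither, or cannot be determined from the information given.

Removing G (g), a product, drives the reaction to the right.
The forward reaction is endothermic. Lowering T favours the exothermic direction — shift to the left.
The individual effects push in opposite directions; without quantitative information the net direction cannot be determined.

cannot be determined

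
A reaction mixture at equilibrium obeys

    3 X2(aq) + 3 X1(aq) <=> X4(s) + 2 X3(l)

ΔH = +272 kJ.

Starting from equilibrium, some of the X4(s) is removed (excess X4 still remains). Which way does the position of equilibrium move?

X4 is a pure solid; its activity is 1 regardless of amount, so Q is unaffected — no shift from this change.

no shift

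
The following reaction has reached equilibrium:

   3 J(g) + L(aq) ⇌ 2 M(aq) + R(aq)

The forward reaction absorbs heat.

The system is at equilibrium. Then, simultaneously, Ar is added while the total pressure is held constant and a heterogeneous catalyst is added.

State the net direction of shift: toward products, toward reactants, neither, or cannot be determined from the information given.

left

Adding inert gas at constant total pressure expands the volume and lowers every reacting partial pressure. With Δn_gas = 0 − 3 = -3, Q moves away from K toward the side with fewer gas moles, so the system shifts toward the side with more gas moles — to the left.
A catalyst speeds both forward and reverse rates equally; it changes neither Q nor K — no shift from this change.
Only the nonzero effect(s) matter; the net shift is to the left.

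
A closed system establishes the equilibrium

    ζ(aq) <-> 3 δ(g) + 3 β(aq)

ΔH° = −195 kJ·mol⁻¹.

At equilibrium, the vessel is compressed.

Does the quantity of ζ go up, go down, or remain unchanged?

Gas moles: reactants 0, products 3 (Δn_gas = +3). Compression shifts the system toward the side with fewer moles of gas — to the left.
The net shift is to the left. ζ is a reactant, so its amount increases.

increases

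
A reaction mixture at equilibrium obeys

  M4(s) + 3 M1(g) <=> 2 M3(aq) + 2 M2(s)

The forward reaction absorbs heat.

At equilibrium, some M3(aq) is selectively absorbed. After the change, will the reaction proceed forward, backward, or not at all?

right

Removing M3 (aq), a product, drives the reaction to the right.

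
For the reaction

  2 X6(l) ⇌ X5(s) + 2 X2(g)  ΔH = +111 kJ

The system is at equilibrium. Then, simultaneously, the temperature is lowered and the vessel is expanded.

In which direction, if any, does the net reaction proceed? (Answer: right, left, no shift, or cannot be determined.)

cannot be determined

The forward reaction is endothermic. Lowering T favours the exothermic direction — shift to the left.
Gas moles: reactants 0, products 2 (Δn_gas = +2). Expansion shifts the system toward the side with more moles of gas — to the right.
The individual effects push in opposite directions; without quantitative information the net direction cannot be determined.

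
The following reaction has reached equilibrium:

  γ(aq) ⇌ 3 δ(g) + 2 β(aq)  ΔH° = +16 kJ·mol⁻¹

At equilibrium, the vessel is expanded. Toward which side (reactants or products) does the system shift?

Gas moles: reactants 0, products 3 (Δn_gas = +3). Expansion shifts the system toward the side with more moles of gas — to the right.

right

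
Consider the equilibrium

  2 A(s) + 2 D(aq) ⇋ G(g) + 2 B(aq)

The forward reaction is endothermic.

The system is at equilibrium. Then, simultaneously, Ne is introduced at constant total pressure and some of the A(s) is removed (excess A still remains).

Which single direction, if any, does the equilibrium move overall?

Adding inert gas at constant total pressure expands the volume and lowers every reacting partial pressure. With Δn_gas = 1 − 0 = +1, Q moves away from K toward the side with fewer gas moles, so the system shifts toward the side with more gas moles — to the right.
A is a pure solid; its activity is 1 regardless of amount, so Q is unaffected — no shift from this change.
Only the nonzero effect(s) matter; the net shift is to the right.

right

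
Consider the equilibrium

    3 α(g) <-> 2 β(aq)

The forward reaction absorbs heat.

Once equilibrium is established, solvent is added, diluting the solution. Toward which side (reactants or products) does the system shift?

Dilution lowers every aqueous concentration by the same factor. Δn_aq = 2 − 0 = +2, so the system shifts toward the side with more dissolved moles — to the right.

right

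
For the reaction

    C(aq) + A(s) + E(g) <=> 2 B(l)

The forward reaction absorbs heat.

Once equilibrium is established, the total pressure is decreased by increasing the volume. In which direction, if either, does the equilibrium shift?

left

Gas moles: reactants 1, products 0 (Δn_gas = -1). Expansion shifts the system toward the side with more moles of gas — to the left.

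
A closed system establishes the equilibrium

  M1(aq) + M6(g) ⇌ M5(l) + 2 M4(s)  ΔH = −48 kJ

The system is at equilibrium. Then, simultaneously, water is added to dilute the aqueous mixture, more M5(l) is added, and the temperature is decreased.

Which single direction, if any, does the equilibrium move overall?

cannot be determined

Dilution lowers every aqueous concentration by the same factor. Δn_aq = 0 − 1 = -1, so the system shifts toward the side with more dissolved moles — to the left.
M5 is a pure liquid; its activity is 1 regardless of amount, so Q is unaffected — no shift from this change.
The forward reaction is exothermic. Lowering T favours the exothermic direction — shift to the right.
The individual effects push in opposite directions; without quantitative information the net direction cannot be determined.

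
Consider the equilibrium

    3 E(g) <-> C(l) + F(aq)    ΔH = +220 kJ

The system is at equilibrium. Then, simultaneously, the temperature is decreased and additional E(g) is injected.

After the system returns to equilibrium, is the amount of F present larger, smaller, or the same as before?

The forward reaction is endothermic. Lowering T favours the exothermic direction — shift to the left.
Adding E (g), a reactant, drives the reaction to the right.
The two effects oppose each other, so the net shift — and hence the change in F — cannot be determined from the given information.

cannot be determined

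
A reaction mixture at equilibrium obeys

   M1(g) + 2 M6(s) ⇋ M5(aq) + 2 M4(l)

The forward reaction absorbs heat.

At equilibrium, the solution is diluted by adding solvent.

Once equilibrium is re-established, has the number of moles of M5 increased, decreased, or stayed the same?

increases

Dilution lowers every aqueous concentration by the same factor. Δn_aq = 1 − 0 = +1, so the system shifts toward the side with more dissolved moles — to the right.
The net shift is to the right. M5 is a product, so its amount increases.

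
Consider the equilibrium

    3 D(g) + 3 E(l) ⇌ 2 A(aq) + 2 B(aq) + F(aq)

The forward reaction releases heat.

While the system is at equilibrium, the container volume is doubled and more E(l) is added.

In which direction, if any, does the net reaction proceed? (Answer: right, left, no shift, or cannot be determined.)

left

Gas moles: reactants 3, products 0 (Δn_gas = -3). Expansion shifts the system toward the side with more moles of gas — to the left.
E is a pure liquid; its activity is 1 regardless of amount, so Q is unaffected — no shift from this change.
Only the nonzero effect(s) matter; the net shift is to the left.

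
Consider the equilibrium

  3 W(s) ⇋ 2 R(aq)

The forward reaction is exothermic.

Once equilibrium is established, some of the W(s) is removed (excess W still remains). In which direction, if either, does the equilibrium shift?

no shift

W is a pure solid; its activity is 1 regardless of amount, so Q is unaffected — no shift from this change.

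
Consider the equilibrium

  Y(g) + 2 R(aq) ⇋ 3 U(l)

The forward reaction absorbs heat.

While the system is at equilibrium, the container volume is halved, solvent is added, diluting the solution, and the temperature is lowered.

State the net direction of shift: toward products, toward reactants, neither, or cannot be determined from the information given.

Gas moles: reactants 1, products 0 (Δn_gas = -1). Compression shifts the system toward the side with fewer moles of gas — to the right.
Dilution lowers every aqueous concentration by the same factor. Δn_aq = 0 − 2 = -2, so the system shifts toward the side with more dissolved moles — to the left.
The forward reaction is endothermic. Lowering T favours the exothermic direction — shift to the left.
The individual effects push in opposite directions; without quantitative information the net direction cannot be determined.

cannot be determined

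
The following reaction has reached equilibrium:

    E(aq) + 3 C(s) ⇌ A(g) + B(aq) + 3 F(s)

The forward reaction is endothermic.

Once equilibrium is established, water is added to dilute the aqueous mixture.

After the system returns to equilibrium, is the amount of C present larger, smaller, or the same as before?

unchanged

Dilution scales every aqueous concentration by the same factor. Δn_aq = 1 − 1 = 0, so Q is unchanged — no shift.
No net shift occurs, so the amount of C is unchanged.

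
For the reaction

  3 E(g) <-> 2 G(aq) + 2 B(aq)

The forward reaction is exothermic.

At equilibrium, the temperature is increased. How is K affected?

K depends on temperature via the van 't Hoff relation. The forward reaction is exothermic, so raising T decreases K.

decreases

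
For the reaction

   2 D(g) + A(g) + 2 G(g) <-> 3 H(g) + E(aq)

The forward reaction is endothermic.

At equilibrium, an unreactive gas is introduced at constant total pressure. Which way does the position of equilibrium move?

Adding inert gas at constant total pressure expands the volume and lowers every reacting partial pressure. With Δn_gas = 3 − 5 = -2, Q moves away from K toward the side with fewer gas moles, so the system shifts toward the side with more gas moles — to the left.

left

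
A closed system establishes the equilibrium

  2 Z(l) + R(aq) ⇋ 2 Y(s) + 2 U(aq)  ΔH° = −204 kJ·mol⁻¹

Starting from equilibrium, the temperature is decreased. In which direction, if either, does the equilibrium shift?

right

The forward reaction is exothermic. Lowering T favours the exothermic direction — shift to the right.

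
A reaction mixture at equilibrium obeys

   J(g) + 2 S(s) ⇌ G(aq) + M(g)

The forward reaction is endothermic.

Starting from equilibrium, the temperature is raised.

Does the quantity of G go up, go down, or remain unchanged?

The forward reaction is endothermic. Raising T favours the endothermic direction — shift to the right.
The net shift is to the right. G is a product, so its amount increases.

increases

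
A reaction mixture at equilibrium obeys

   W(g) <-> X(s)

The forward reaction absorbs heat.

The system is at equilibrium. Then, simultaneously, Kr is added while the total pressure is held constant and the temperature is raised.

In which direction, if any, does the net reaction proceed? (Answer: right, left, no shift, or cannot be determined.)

cannot be determined

Adding inert gas at constant total pressure expands the volume and lowers every reacting partial pressure. With Δn_gas = 0 − 1 = -1, Q moves away from K toward the side with fewer gas moles, so the system shifts toward the side with more gas moles — to the left.
The forward reaction is endothermic. Raising T favours the endothermic direction — shift to the right.
The individual effects push in opposite directions; without quantitative information the net direction cannot be determined.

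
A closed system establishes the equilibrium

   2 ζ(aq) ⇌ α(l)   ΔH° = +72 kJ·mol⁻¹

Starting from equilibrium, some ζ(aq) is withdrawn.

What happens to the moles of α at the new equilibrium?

Removing ζ (aq), a reactant, drives the reaction to the left.
The net shift is to the left. α is a product, so its amount decreases.

decreases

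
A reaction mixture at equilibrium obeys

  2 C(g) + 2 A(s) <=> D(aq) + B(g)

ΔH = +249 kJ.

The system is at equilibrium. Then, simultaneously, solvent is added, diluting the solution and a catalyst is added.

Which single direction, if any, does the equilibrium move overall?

Dilution lowers every aqueous concentration by the same factor. Δn_aq = 1 − 0 = +1, so the system shifts toward the side with more dissolved moles — to the right.
A catalyst speeds both forward and reverse rates equally; it changes neither Q nor K — no shift from this change.
Only the nonzero effect(s) matter; the net shift is to the right.

right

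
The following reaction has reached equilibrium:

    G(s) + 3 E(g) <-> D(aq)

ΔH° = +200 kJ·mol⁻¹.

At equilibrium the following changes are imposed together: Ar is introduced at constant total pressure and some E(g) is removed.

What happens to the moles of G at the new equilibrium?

Adding inert gas at constant total pressure expands the volume and lowers every reacting partial pressure. With Δn_gas = 0 − 3 = -3, Q moves away from K toward the side with fewer gas moles, so the system shifts toward the side with more gas moles — to the left.
Removing E (g), a reactant, drives the reaction to the left.
The net shift is to the left. G is a reactant, so its amount increases.

increases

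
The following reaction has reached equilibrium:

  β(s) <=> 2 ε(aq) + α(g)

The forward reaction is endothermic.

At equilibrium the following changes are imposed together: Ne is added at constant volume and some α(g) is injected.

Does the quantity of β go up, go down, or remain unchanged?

increases

At constant volume, adding an inert gas leaves every reacting species' partial pressure unchanged, so Q is unchanged — no shift from this change.
Adding α (g), a product, drives the reaction to the left.
The net shift is to the left. β is a reactant, so its amount increases.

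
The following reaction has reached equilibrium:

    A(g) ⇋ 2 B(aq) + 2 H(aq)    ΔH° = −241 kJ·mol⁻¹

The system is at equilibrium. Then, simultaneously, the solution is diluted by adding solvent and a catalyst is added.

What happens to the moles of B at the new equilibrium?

Dilution lowers every aqueous concentration by the same factor. Δn_aq = 4 − 0 = +4, so the system shifts toward the side with more dissolved moles — to the right.
A catalyst speeds both forward and reverse rates equally; it changes neither Q nor K — no shift from this change.
The net shift is to the right. B is a product, so its amount increases.

increases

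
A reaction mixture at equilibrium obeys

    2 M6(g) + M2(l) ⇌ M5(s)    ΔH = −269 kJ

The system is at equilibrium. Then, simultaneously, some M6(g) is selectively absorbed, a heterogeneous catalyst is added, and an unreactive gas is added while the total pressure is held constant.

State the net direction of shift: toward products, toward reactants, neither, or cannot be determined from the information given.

Removing M6 (g), a reactant, drives the reaction to the left.
A catalyst speeds both forward and reverse rates equally; it changes neither Q nor K — no shift from this change.
Adding inert gas at constant total pressure expands the volume and lowers every reacting partial pressure. With Δn_gas = 0 − 2 = -2, Q moves away from K toward the side with fewer gas moles, so the system shifts toward the side with more gas moles — to the left.
Only the nonzero effect(s) matter; the net shift is to the left.

left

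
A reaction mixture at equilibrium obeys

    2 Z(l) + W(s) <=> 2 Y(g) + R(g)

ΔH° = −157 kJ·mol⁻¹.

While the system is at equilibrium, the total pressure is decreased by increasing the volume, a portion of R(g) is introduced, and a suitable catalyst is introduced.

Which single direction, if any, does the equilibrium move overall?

Gas moles: reactants 0, products 3 (Δn_gas = +3). Expansion shifts the system toward the side with more moles of gas — to the right.
Adding R (g), a product, drives the reaction to the left.
A catalyst speeds both forward and reverse rates equally; it changes neither Q nor K — no shift from this change.
The individual effects push in opposite directions; without quantitative information the net direction cannot be determined.

cannot be determined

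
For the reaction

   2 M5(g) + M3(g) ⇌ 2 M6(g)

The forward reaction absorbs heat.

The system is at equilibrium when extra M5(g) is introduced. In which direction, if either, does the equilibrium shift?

Adding M5 (g), a reactant, drives the reaction to the right.

right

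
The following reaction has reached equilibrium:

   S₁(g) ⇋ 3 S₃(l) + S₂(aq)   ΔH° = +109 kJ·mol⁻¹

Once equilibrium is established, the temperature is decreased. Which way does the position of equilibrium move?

left

The forward reaction is endothermic. Lowering T favours the exothermic direction — shift to the left.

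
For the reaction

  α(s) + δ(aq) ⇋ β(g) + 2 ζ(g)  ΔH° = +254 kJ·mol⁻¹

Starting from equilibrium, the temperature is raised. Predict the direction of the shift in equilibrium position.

The forward reaction is endothermic. Raising T favours the endothermic direction — shift to the right.

right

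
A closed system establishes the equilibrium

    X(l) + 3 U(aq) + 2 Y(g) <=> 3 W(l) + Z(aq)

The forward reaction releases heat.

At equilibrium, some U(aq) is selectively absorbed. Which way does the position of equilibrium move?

Removing U (aq), a reactant, drives the reaction to the left.

left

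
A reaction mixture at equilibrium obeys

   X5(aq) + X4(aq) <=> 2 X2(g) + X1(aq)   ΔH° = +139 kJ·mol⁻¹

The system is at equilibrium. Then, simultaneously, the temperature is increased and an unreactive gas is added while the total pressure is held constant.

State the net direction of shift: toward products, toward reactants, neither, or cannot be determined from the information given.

The forward reaction is endothermic. Raising T favours the endothermic direction — shift to the right.
Adding inert gas at constant total pressure expands the volume and lowers every reacting partial pressure. With Δn_gas = 2 − 0 = +2, Q moves away from K toward the side with fewer gas moles, so the system shifts toward the side with more gas moles — to the right.
All effects act in the same direction — net shift to the right.

right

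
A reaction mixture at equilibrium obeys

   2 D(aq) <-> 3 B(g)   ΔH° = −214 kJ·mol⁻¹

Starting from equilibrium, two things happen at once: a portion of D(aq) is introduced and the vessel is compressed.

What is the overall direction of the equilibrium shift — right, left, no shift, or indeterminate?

Adding D (aq), a reactant, drives the reaction to the right.
Gas moles: reactants 0, products 3 (Δn_gas = +3). Compression shifts the system toward the side with fewer moles of gas — to the left.
The individual effects push in opposite directions; without quantitative information the net direction cannot be determined.

cannot be determined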